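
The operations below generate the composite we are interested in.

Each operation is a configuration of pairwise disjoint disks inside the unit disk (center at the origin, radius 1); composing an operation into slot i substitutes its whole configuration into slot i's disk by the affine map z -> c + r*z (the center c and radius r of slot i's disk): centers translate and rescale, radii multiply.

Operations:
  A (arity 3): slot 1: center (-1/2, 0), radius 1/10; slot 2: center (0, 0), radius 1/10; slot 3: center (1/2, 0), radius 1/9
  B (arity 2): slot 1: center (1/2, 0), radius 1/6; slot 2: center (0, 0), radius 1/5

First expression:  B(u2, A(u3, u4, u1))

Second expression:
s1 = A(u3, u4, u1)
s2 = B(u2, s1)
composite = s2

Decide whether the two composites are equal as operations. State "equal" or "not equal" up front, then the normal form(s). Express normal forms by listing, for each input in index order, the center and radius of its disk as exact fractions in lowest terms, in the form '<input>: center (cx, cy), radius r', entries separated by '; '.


equal — both sides give u1: center (1/10, 0), radius 1/45; u2: center (1/2, 0), radius 1/6; u3: center (-1/10, 0), radius 1/50; u4: center (0, 0), radius 1/50

The first expression reduces to u1: center (1/10, 0), radius 1/45; u2: center (1/2, 0), radius 1/6; u3: center (-1/10, 0), radius 1/50; u4: center (0, 0), radius 1/50
The second expression reduces to u1: center (1/10, 0), radius 1/45; u2: center (1/2, 0), radius 1/6; u3: center (-1/10, 0), radius 1/50; u4: center (0, 0), radius 1/50
Identical normal forms: equal.


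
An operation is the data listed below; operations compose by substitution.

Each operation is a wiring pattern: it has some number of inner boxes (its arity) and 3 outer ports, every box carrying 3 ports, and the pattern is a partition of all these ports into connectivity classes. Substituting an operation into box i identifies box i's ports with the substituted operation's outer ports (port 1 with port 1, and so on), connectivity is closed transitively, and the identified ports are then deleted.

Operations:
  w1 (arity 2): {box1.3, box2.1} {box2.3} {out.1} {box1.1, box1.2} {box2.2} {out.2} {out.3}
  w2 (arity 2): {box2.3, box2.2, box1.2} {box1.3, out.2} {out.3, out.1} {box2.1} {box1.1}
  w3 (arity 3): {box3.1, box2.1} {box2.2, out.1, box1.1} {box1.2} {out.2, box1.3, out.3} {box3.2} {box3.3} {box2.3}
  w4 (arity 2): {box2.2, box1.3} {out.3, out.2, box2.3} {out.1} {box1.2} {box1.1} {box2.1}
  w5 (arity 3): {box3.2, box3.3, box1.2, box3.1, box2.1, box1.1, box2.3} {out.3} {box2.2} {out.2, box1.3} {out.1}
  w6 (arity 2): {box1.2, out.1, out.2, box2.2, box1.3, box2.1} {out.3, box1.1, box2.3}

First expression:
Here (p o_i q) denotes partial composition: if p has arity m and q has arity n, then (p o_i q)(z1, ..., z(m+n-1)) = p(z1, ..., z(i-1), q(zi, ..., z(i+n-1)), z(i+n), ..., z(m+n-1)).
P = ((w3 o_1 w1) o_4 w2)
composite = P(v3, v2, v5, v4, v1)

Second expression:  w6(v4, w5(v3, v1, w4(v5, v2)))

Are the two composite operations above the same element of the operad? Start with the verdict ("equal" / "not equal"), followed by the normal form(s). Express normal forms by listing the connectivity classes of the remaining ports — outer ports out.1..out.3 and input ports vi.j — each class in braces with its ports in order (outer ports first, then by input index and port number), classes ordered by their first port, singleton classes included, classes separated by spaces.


The first expression, normalized: {out.1, v5.2} {out.2, out.3} {v1.1} {v1.2, v1.3, v4.2} {v2.1, v3.3} {v2.2} {v2.3} {v3.1, v3.2} {v4.1} {v4.3} {v5.1} {v5.3}
The second expression, normalized: {out.1, out.2, v3.3, v4.2, v4.3} {out.3, v4.1} {v1.1, v1.3, v2.3, v3.1, v3.2} {v1.2} {v2.1} {v2.2, v5.3} {v5.1} {v5.2}
The normal forms differ: not equal.

not equal: they reduce to {out.1, v5.2} {out.2, out.3} {v1.1} {v1.2, v1.3, v4.2} {v2.1, v3.3} {v2.2} {v2.3} {v3.1, v3.2} {v4.1} {v4.3} {v5.1} {v5.3} and {out.1, out.2, v3.3, v4.2, v4.3} {out.3, v4.1} {v1.1, v1.3, v2.3, v3.1, v3.2} {v1.2} {v2.1} {v2.2, v5.3} {v5.1} {v5.2}


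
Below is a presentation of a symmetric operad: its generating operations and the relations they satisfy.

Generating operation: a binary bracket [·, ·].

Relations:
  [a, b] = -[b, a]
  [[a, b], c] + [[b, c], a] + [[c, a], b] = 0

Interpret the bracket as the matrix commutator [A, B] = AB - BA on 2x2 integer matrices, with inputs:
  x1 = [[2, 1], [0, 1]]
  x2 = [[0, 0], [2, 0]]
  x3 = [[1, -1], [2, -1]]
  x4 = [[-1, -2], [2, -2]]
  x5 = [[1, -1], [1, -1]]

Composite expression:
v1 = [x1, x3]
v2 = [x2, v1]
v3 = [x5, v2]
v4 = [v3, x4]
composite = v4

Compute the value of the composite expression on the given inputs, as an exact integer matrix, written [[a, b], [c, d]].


[[16, 20], [28, -16]]


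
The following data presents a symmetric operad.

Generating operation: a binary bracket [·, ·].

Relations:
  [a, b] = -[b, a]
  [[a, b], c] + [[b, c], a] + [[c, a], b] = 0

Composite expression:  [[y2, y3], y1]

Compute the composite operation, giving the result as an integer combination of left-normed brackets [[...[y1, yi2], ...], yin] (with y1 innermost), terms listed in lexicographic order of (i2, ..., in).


-[[y1, y2], y3] + [[y1, y3], y2]

In the tensor algebra, words opening y1 carry the y1-anchored form.
Composite bracket: [[y2, y3], y1]
Applying ab - ba throughout gives 4 signed words (2^2 = 4).
Words beginning with y1 determine it all:
  word y1y2y3 has sign -1, contributing -[[y1, y2], y3]
  word y1y3y2 has sign +1, contributing +[[y1, y3], y2]


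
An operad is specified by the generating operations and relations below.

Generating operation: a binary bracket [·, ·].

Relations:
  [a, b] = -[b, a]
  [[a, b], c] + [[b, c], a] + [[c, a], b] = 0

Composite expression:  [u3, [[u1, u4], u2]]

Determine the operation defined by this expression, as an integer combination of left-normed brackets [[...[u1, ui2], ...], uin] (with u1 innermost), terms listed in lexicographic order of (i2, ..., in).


Skip Jacobi rewriting: expand, keep u1-initial words, read off terms.
Composite bracket: [u3, [[u1, u4], u2]]
Applying ab - ba throughout gives 8 signed words (2^3 = 8).
Collect the words opening with u1:
  word u1u4u2u3 has sign -1, contributing -[[[u1, u4], u2], u3]

-[[[u1, u4], u2], u3]


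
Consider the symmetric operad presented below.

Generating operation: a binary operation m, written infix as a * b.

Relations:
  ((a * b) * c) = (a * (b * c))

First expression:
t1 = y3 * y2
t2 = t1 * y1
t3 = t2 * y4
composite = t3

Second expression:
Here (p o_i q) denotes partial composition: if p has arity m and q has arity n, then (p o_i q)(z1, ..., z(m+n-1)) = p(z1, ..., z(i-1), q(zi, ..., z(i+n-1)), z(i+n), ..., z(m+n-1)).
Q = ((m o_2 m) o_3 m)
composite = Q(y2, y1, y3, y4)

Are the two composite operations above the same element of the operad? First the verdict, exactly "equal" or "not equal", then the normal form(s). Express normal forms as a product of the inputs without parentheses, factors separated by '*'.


not equal; first: y3 * y2 * y1 * y4; second: y2 * y1 * y3 * y4

The first composite normalizes to y3 * y2 * y1 * y4
The second composite normalizes to y2 * y1 * y3 * y4
Different reductions; not equal.


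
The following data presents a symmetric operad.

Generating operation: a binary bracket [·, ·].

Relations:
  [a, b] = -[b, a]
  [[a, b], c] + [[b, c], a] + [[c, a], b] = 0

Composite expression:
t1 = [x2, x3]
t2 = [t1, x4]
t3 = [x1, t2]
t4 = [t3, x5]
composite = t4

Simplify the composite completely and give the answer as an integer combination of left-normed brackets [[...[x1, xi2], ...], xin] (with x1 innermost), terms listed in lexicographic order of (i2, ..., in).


[[[[x1, x2], x3], x4], x5] - [[[[x1, x3], x2], x4], x5] - [[[[x1, x4], x2], x3], x5] + [[[[x1, x4], x3], x2], x5]

Antisymmetry and Jacobi reduce to x1-anchored left-normed brackets.
Composite bracket: [[x1, [[x2, x3], x4]], x5]
Full expansion: 16 signed words from ab - ba (2^4 = 16).
Keep just the words that open with x1:
  x1x2x3x4x5 appears with sign +1, giving the term +[[[[x1, x2], x3], x4], x5]
  x1x3x2x4x5 appears with sign -1, giving the term -[[[[x1, x3], x2], x4], x5]
  x1x4x2x3x5 appears with sign -1, giving the term -[[[[x1, x4], x2], x3], x5]
  x1x4x3x2x5 appears with sign +1, giving the term +[[[[x1, x4], x3], x2], x5]


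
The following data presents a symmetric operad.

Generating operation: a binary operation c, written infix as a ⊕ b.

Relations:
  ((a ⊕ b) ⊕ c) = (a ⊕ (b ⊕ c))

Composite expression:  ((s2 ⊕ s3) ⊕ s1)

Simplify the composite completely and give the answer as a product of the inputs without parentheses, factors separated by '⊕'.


s2 ⊕ s3 ⊕ s1

Associativity of c dissolves the nesting; only the s-input order survives.
(s2 ⊕ s3) collapses to s2 ⊕ s3
((s2 ⊕ s3) ⊕ s1) collapses to s2 ⊕ s3 ⊕ s1


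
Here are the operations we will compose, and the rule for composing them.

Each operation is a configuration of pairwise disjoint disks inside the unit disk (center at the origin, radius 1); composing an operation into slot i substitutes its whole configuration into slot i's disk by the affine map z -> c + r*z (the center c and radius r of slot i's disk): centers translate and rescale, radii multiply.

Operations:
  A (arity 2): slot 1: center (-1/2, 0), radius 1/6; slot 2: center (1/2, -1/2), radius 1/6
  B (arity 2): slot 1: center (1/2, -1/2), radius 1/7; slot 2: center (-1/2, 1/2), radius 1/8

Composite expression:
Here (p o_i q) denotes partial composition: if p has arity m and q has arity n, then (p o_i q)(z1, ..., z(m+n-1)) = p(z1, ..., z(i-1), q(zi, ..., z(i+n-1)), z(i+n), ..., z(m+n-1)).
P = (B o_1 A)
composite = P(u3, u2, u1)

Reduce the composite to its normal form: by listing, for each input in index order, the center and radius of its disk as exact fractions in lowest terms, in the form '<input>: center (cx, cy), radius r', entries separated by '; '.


u1: center (-1/2, 1/2), radius 1/8; u2: center (4/7, -4/7), radius 1/42; u3: center (3/7, -1/2), radius 1/42

Affine substitution under B: radii multiply and u-centers shift.
for u3, the 2-step affine chain lands on center (3/7, -1/2), radius 1/42
for u2, the 2-step affine chain lands on center (4/7, -4/7), radius 1/42
for u1, the 1-step affine chain lands on center (-1/2, 1/2), radius 1/8


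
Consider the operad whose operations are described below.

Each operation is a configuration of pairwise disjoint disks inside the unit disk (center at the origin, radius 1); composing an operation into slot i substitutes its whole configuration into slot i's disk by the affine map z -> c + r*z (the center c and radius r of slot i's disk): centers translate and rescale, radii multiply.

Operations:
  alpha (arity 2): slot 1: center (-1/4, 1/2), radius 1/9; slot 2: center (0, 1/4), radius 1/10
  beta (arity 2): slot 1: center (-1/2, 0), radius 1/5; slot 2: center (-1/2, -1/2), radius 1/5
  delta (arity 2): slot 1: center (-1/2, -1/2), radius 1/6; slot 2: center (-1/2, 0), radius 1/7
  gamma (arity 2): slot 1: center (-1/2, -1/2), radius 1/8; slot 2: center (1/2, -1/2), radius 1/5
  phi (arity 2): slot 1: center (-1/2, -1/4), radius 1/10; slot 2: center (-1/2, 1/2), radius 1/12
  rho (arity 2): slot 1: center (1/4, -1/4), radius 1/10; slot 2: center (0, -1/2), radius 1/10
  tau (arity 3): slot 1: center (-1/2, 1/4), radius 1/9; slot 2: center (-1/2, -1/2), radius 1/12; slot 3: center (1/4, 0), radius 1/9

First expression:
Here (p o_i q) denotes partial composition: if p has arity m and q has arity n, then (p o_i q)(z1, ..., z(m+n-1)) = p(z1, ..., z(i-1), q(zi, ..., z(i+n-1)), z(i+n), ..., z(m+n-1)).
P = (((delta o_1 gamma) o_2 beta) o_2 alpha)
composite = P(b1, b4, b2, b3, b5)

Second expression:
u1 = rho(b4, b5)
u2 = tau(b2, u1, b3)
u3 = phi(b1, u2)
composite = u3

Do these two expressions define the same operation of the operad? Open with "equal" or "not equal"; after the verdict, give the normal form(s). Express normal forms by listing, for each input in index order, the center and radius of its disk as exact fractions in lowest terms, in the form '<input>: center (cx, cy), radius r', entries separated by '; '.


not equal; the first gives b1: center (-7/12, -7/12), radius 1/48; b2: center (-13/30, -349/600), radius 1/1500; b3: center (-13/30, -3/5), radius 1/150; b4: center (-87/200, -29/50), radius 1/1350; b5: center (-1/2, 0), radius 1/7 and the second b1: center (-1/2, -1/4), radius 1/10; b2: center (-13/24, 25/48), radius 1/108; b3: center (-23/48, 1/2), radius 1/108; b4: center (-311/576, 263/576), radius 1/1440; b5: center (-13/24, 131/288), radius 1/1440

The first composite normalizes to b1: center (-7/12, -7/12), radius 1/48; b2: center (-13/30, -349/600), radius 1/1500; b3: center (-13/30, -3/5), radius 1/150; b4: center (-87/200, -29/50), radius 1/1350; b5: center (-1/2, 0), radius 1/7
The second composite normalizes to b1: center (-1/2, -1/4), radius 1/10; b2: center (-13/24, 25/48), radius 1/108; b3: center (-23/48, 1/2), radius 1/108; b4: center (-311/576, 263/576), radius 1/1440; b5: center (-13/24, 131/288), radius 1/1440
Distinct normal forms: not equal.


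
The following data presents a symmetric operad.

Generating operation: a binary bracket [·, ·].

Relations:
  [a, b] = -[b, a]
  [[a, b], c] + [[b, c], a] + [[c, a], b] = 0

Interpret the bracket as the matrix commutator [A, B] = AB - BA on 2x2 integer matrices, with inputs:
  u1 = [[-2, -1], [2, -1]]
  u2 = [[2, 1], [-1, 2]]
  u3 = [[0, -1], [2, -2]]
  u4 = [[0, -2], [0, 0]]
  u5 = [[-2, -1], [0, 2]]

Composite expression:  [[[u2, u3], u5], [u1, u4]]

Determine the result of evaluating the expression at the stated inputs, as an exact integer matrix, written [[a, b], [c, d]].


[[-16, 72], [64, 16]]

[u2, u3] = [[1, -2], [-2, -1]]
[[u2, u3], u5] = [[-2, -10], [8, 2]]
[u1, u4] = [[4, 2], [0, -4]]
[[[u2, u3], u5], [u1, u4]] = [[-16, 72], [64, 16]]


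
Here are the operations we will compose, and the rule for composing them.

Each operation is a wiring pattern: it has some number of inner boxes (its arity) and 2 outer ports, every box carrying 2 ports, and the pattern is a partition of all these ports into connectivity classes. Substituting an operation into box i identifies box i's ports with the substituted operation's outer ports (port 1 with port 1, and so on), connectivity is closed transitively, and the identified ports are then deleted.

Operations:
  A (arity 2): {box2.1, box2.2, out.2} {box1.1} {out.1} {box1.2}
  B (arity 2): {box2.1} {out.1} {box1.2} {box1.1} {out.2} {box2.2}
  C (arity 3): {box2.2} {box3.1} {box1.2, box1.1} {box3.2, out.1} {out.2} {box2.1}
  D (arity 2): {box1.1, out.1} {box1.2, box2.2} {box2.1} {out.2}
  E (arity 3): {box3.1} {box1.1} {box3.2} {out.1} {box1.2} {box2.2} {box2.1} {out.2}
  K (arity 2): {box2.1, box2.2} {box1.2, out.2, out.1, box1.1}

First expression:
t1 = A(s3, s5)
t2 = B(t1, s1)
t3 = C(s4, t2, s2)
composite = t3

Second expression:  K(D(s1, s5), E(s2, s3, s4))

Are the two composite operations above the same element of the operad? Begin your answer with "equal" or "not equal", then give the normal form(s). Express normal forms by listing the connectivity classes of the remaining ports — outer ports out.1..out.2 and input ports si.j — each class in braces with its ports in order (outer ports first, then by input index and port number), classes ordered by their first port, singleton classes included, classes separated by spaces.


In normal form, the first expression is {out.1, s2.2} {out.2} {s1.1} {s1.2} {s2.1} {s3.1} {s3.2} {s4.1, s4.2} {s5.1, s5.2}
In normal form, the second expression is {out.1, out.2, s1.1} {s1.2, s5.2} {s2.1} {s2.2} {s3.1} {s3.2} {s4.1} {s4.2} {s5.1}
Distinct normal forms: not equal.

not equal — first {out.1, s2.2} {out.2} {s1.1} {s1.2} {s2.1} {s3.1} {s3.2} {s4.1, s4.2} {s5.1, s5.2}, second {out.1, out.2, s1.1} {s1.2, s5.2} {s2.1} {s2.2} {s3.1} {s3.2} {s4.1} {s4.2} {s5.1}


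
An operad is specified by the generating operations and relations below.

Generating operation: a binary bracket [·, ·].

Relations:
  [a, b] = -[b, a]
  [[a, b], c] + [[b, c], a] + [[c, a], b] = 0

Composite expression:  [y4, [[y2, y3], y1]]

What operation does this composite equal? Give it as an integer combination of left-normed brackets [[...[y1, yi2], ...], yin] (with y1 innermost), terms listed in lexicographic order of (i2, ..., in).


[[[y1, y2], y3], y4] - [[[y1, y3], y2], y4]


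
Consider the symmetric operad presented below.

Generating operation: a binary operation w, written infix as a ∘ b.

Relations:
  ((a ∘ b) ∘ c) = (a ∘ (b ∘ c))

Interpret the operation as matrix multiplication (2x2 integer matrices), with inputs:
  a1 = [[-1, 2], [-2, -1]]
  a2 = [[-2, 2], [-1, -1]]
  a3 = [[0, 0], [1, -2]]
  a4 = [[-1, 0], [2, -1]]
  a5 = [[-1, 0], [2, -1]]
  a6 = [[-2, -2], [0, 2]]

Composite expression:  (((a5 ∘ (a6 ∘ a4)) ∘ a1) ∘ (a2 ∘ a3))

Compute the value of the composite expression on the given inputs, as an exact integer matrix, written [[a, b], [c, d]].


[[-2, 4], [14, -28]]


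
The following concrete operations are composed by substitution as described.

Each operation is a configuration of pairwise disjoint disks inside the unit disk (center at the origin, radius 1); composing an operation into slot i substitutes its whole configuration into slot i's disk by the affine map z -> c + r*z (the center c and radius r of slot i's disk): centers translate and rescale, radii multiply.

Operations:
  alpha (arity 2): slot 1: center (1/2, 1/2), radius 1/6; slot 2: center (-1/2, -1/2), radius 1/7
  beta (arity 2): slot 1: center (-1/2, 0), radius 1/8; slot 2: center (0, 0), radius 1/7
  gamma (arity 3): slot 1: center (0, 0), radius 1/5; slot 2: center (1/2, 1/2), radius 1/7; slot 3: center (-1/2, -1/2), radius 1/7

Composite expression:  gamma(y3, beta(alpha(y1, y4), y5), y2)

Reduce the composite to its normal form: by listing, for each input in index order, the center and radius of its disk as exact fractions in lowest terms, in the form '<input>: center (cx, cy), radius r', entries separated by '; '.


y1: center (7/16, 57/112), radius 1/336; y2: center (-1/2, -1/2), radius 1/7; y3: center (0, 0), radius 1/5; y4: center (47/112, 55/112), radius 1/392; y5: center (1/2, 1/2), radius 1/49

Each y-disk chains the slot maps above it in gamma; radii multiply.
y3 passes through 1 substitution, ending at center (0, 0), radius 1/5
y1 passes through 3 substitutions, ending at center (7/16, 57/112), radius 1/336
y4 passes through 3 substitutions, ending at center (47/112, 55/112), radius 1/392
y5 passes through 2 substitutions, ending at center (1/2, 1/2), radius 1/49
y2 passes through 1 substitution, ending at center (-1/2, -1/2), radius 1/7


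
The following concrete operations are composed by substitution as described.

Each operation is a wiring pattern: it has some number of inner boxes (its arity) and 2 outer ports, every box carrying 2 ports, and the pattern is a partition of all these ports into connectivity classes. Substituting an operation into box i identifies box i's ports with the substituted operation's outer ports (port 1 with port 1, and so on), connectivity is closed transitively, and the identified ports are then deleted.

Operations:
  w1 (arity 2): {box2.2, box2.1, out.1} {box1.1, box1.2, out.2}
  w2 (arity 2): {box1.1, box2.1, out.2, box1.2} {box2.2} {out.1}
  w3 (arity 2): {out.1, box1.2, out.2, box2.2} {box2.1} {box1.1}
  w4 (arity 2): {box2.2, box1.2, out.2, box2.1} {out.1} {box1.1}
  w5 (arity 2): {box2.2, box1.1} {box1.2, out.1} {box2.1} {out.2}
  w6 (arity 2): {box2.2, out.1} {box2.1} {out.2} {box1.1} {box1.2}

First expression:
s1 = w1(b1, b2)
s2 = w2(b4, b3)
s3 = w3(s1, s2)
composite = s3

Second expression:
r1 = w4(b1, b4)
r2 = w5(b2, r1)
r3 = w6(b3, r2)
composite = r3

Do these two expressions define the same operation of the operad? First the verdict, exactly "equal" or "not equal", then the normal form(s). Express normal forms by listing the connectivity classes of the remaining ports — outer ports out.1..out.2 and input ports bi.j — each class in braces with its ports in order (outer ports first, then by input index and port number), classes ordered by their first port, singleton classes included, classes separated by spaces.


not equal: they reduce to {out.1, out.2, b1.1, b1.2, b3.1, b4.1, b4.2} {b2.1, b2.2} {b3.2} and {out.1} {out.2} {b1.1} {b1.2, b2.1, b4.1, b4.2} {b2.2} {b3.1} {b3.2}

The first expression reduces to {out.1, out.2, b1.1, b1.2, b3.1, b4.1, b4.2} {b2.1, b2.2} {b3.2}
The second expression reduces to {out.1} {out.2} {b1.1} {b1.2, b2.1, b4.1, b4.2} {b2.2} {b3.1} {b3.2}
The normal forms differ: not equal.


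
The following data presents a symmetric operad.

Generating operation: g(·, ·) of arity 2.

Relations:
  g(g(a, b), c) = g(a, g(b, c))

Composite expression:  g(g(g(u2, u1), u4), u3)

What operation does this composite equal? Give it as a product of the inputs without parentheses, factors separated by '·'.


Associativity of g dissolves the nesting; only the u-input order survives.
g(u2, u1) unparenthesizes to u2 · u1
g(g(u2, u1), u4) unparenthesizes to u2 · u1 · u4
g(g(g(u2, u1), u4), u3) unparenthesizes to u2 · u1 · u4 · u3

u2 · u1 · u4 · u3


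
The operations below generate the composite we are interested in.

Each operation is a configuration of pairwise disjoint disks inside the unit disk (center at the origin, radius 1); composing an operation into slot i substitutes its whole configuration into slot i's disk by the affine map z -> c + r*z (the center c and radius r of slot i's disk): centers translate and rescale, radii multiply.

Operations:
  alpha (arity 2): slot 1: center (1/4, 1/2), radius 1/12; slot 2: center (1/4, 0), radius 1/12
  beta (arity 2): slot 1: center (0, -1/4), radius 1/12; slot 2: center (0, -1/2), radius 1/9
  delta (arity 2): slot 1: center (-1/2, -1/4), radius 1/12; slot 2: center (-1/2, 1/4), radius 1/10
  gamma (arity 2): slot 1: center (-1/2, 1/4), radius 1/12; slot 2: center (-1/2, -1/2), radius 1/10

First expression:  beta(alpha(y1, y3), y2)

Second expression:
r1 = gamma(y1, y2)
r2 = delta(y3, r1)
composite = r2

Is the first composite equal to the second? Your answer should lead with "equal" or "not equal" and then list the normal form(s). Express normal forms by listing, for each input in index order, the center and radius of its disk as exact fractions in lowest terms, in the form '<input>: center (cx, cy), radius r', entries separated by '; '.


not equal: they reduce to y1: center (1/48, -5/24), radius 1/144; y2: center (0, -1/2), radius 1/9; y3: center (1/48, -1/4), radius 1/144 and y1: center (-11/20, 11/40), radius 1/120; y2: center (-11/20, 1/5), radius 1/100; y3: center (-1/2, -1/4), radius 1/12

The first expression reduces to y1: center (1/48, -5/24), radius 1/144; y2: center (0, -1/2), radius 1/9; y3: center (1/48, -1/4), radius 1/144
The second expression reduces to y1: center (-11/20, 11/40), radius 1/120; y2: center (-11/20, 1/5), radius 1/100; y3: center (-1/2, -1/4), radius 1/12
No match — not equal.


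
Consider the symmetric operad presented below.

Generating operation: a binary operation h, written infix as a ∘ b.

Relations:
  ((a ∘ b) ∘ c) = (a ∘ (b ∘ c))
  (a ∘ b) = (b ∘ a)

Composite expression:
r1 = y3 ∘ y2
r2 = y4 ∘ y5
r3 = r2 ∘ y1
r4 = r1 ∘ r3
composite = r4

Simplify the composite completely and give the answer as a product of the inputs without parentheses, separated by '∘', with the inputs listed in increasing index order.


With h associative and commutative, the y-input set is all that matters.
(y3 ∘ y2) collapses to y3 ∘ y2
(y4 ∘ y5) collapses to y4 ∘ y5
((y4 ∘ y5) ∘ y1) collapses to y4 ∘ y5 ∘ y1
((y3 ∘ y2) ∘ ((y4 ∘ y5) ∘ y1)) collapses to y3 ∘ y2 ∘ y4 ∘ y5 ∘ y1
the factors in increasing index order: y1 ∘ y2 ∘ y3 ∘ y4 ∘ y5

y1 ∘ y2 ∘ y3 ∘ y4 ∘ y5


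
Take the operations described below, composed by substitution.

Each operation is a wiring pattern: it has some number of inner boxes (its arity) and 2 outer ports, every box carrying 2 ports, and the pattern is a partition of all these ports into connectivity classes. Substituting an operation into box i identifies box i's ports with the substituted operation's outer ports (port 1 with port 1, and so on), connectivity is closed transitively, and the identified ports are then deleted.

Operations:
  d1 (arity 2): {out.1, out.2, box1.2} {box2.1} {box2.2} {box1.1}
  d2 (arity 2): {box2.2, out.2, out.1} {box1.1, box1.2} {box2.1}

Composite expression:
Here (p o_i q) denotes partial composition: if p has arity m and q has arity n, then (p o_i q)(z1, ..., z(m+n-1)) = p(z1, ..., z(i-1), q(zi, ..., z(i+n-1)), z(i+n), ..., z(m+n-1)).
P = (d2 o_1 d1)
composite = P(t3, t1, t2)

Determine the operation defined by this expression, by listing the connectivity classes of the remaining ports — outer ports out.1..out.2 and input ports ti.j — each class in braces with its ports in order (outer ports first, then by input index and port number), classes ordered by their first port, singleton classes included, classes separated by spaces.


{out.1, out.2, t2.2} {t1.1} {t1.2} {t2.1} {t3.1} {t3.2}

Two ports join when wires chain via d2-identified ports.
the subtree at d1 composes to {out.1, out.2, t3.2} {t1.1} {t1.2} {t3.1} on (t3, t1); out.j = own outer ports
the subtree at d2 composes to {out.1, out.2, t2.2} {t1.1} {t1.2} {t2.1} {t3.1} {t3.2} on (t3, t1, t2); out.j = own outer ports


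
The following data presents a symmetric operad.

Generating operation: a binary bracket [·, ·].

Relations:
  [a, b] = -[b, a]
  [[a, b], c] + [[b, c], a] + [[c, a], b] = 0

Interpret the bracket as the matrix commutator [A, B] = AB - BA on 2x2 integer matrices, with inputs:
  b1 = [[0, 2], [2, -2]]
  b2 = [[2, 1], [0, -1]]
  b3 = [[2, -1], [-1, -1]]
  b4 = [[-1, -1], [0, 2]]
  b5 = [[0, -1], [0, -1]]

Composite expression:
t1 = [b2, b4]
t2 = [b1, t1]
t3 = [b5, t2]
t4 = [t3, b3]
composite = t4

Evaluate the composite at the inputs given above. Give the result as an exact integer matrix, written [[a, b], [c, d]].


[[0, 0], [0, 0]]

[b2, b4] = [[0, 0], [0, 0]]
[b1, [b2, b4]] = [[0, 0], [0, 0]]
[b5, [b1, [b2, b4]]] = [[0, 0], [0, 0]]
[[b5, [b1, [b2, b4]]], b3] = [[0, 0], [0, 0]]


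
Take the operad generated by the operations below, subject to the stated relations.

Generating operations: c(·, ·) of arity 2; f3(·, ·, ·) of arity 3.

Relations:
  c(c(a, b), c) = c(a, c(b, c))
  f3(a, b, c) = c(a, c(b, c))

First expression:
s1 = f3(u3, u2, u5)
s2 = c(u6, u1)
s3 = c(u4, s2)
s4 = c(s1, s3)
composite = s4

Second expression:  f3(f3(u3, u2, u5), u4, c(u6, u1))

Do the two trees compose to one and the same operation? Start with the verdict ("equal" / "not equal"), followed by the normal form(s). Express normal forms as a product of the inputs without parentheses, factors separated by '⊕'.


equal: each reduces to u3 ⊕ u2 ⊕ u5 ⊕ u4 ⊕ u6 ⊕ u1

In normal form, the first expression is u3 ⊕ u2 ⊕ u5 ⊕ u4 ⊕ u6 ⊕ u1
In normal form, the second expression is u3 ⊕ u2 ⊕ u5 ⊕ u4 ⊕ u6 ⊕ u1
One common form — equal.


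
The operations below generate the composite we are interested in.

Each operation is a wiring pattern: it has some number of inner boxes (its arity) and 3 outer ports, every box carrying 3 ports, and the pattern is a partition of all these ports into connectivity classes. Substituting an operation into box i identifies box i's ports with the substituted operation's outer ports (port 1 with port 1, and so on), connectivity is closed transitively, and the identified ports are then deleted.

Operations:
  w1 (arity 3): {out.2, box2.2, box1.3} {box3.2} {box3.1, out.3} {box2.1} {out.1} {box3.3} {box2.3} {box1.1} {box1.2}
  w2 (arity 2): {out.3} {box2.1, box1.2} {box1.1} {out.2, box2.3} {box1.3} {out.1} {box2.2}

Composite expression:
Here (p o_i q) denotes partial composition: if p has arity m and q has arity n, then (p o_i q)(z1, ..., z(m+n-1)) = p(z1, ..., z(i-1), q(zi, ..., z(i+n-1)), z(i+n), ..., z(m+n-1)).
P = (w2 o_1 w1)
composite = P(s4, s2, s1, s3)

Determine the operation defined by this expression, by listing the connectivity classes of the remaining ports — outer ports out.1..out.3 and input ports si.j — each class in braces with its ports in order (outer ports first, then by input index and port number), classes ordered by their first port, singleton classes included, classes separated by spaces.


Two ports join when wires chain via w2-identified ports.
composing w1 on (s4, s2, s1), with out.j its own outer ports: {out.1} {out.2, s2.2, s4.3} {out.3, s1.1} {s1.2} {s1.3} {s2.1} {s2.3} {s4.1} {s4.2}
composing w2 on (s4, s2, s1, s3), with out.j its own outer ports: {out.1} {out.2, s3.3} {out.3} {s1.1} {s1.2} {s1.3} {s2.1} {s2.2, s3.1, s4.3} {s2.3} {s3.2} {s4.1} {s4.2}

{out.1} {out.2, s3.3} {out.3} {s1.1} {s1.2} {s1.3} {s2.1} {s2.2, s3.1, s4.3} {s2.3} {s3.2} {s4.1} {s4.2}


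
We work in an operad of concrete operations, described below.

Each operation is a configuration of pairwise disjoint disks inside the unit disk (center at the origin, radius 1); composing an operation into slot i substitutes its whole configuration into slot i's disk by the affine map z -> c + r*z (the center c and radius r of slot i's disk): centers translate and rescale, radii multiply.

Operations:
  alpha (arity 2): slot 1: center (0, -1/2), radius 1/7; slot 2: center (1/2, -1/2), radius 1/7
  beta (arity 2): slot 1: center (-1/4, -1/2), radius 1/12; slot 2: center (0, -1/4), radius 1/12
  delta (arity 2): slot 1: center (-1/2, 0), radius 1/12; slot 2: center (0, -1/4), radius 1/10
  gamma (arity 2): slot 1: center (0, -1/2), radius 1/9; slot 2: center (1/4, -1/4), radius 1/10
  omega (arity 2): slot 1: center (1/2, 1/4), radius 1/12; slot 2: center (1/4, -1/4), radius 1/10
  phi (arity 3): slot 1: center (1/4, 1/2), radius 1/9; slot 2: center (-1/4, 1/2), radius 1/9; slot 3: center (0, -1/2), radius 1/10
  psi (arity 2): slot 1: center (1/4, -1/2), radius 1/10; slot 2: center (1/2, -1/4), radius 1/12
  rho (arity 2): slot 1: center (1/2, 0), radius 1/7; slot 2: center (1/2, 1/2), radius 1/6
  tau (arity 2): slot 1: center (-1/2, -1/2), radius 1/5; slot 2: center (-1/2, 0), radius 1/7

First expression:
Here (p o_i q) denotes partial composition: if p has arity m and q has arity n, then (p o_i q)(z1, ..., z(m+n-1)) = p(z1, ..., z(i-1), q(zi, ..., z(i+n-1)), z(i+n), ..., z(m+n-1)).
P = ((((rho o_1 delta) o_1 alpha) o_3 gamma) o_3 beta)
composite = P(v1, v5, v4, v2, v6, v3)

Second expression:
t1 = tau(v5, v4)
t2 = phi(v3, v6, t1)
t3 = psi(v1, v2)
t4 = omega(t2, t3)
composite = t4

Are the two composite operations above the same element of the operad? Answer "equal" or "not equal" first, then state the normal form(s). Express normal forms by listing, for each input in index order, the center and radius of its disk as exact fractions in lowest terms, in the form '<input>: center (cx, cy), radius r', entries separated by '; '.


not equal; the first gives v1: center (3/7, -1/168), radius 1/588; v2: center (1/2, -109/2520), radius 1/7560; v3: center (1/2, 1/2), radius 1/6; v4: center (1259/2520, -11/252), radius 1/7560; v5: center (73/168, -1/168), radius 1/588; v6: center (141/280, -11/280), radius 1/700 and the second v1: center (11/40, -3/10), radius 1/100; v2: center (3/10, -11/40), radius 1/120; v3: center (25/48, 7/24), radius 1/108; v4: center (119/240, 5/24), radius 1/840; v5: center (119/240, 49/240), radius 1/600; v6: center (23/48, 7/24), radius 1/108


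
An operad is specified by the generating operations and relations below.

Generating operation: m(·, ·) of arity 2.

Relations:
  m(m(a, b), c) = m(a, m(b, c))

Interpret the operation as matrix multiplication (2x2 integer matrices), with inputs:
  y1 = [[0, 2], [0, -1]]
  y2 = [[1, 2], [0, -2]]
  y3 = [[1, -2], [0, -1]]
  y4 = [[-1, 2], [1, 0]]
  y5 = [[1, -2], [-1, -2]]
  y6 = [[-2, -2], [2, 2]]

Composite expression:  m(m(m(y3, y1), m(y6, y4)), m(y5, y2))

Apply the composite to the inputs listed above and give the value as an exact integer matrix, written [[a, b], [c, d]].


[[-16, 32], [-4, 8]]


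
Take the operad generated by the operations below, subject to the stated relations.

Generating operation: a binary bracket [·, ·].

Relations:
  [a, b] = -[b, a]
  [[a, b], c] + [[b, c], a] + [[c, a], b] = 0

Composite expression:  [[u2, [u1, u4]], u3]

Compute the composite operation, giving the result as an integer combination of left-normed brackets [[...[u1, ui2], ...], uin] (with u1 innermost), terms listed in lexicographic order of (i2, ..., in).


-[[[u1, u4], u2], u3]

Skip Jacobi rewriting: expand, keep u1-initial words, read off terms.
Composite bracket: [[u2, [u1, u4]], u3]
Each bracket splits as ab - ba, giving 8 signed words (2^3 = 8).
The u1-initial words carry the normal form:
  from u1u4u2u3, sign -1: term -[[[u1, u4], u2], u3]


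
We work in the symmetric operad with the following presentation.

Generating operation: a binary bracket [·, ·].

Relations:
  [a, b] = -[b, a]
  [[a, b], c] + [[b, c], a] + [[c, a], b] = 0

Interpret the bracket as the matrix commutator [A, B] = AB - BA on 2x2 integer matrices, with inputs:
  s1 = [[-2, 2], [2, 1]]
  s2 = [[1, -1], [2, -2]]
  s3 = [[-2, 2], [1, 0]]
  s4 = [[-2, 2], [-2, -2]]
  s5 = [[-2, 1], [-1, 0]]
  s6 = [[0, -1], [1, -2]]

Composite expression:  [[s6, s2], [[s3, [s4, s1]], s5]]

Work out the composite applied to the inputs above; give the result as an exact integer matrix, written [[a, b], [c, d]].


[s6, s2] = [[-1, 1], [-1, 1]]
[s4, s1] = [[8, 6], [6, -8]]
[s3, [s4, s1]] = [[6, -44], [28, -6]]
[[s3, [s4, s1]], s5] = [[16, -76], [-44, -16]]
[[s6, s2], [[s3, [s4, s1]], s5]] = [[-120, 120], [-120, 120]]

[[-120, 120], [-120, 120]]


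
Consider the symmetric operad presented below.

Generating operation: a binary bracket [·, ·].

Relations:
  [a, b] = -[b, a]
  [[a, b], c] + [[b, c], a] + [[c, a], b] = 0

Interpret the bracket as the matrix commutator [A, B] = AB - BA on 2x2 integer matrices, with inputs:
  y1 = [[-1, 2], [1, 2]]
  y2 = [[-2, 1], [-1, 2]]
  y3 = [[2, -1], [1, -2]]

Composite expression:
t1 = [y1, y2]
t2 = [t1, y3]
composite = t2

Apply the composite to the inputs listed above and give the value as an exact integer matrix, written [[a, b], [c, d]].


[y1, y2] = [[-3, 5], [-7, 3]]
[[y1, y2], y3] = [[-2, -14], [-22, 2]]

[[-2, -14], [-22, 2]]


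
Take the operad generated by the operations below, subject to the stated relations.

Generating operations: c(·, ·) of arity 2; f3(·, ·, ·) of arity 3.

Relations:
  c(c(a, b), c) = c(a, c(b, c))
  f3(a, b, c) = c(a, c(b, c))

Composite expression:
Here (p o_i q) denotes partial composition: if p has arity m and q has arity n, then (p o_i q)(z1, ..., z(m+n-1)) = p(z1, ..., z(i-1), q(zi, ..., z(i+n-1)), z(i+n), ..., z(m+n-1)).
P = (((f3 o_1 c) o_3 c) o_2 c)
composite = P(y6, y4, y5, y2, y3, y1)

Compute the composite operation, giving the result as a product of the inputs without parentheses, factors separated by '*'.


y6 * y4 * y5 * y2 * y3 * y1


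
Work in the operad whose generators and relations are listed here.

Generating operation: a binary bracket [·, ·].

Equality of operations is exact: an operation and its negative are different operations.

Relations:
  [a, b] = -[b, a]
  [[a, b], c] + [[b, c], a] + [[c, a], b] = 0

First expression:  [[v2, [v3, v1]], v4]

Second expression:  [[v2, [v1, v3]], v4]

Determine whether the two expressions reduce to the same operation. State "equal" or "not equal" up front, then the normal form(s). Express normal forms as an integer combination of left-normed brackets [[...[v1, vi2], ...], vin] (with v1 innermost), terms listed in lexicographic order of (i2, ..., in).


not equal; the first gives [[[v1, v3], v2], v4] and the second -[[[v1, v3], v2], v4]

Normal form of the first expression: [[[v1, v3], v2], v4]
Normal form of the second expression: -[[[v1, v3], v2], v4]
They disagree, so not equal.


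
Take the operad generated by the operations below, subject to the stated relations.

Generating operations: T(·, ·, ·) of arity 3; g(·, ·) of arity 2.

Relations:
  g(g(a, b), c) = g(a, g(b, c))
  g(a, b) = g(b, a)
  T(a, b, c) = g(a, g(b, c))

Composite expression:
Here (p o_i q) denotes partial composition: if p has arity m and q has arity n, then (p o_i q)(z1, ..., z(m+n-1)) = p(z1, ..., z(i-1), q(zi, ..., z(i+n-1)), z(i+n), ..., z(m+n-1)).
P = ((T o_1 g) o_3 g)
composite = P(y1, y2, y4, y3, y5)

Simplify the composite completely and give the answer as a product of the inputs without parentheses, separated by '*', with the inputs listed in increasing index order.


y1 * y2 * y3 * y4 * y5

Key point: T commutes, so take the y-inputs in any fixed order.
g(y1, y2) flattens to y1 * y2
g(y4, y3) flattens to y4 * y3
T(g(y1, y2), g(y4, y3), y5) flattens to y1 * y2 * y4 * y3 * y5
putting the inputs in ascending order: y1 * y2 * y3 * y4 * y5


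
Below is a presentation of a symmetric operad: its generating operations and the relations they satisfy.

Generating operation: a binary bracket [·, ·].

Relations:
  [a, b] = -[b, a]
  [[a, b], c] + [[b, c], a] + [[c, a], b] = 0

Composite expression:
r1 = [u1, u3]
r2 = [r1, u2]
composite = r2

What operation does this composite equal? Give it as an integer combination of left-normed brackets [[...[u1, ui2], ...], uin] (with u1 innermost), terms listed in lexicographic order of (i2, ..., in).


A multilinear Lie element is pinned by u1-initial words (u1 innermost).
Composite bracket: [[u1, u3], u2]
Applying ab - ba throughout gives 4 signed words (2^2 = 4).
Coefficients come from the u1-initial words:
  from u1u3u2, sign +1: term +[[u1, u3], u2]

[[u1, u3], u2]


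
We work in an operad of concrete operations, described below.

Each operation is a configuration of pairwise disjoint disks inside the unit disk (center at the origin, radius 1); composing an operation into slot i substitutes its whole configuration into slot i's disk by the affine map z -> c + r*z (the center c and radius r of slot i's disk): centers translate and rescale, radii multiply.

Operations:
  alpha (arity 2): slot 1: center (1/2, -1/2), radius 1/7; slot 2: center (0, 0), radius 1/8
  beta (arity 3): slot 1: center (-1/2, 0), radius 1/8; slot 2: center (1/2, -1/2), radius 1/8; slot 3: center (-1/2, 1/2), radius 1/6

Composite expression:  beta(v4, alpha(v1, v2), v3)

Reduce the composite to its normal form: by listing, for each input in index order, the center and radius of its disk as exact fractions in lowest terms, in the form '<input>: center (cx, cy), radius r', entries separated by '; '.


v1: center (9/16, -9/16), radius 1/56; v2: center (1/2, -1/2), radius 1/64; v3: center (-1/2, 1/2), radius 1/6; v4: center (-1/2, 0), radius 1/8

Only the slot chain above each v matters under beta; compose those maps.
v4 passes through 1 substitution, ending at center (-1/2, 0), radius 1/8
v1 passes through 2 substitutions, ending at center (9/16, -9/16), radius 1/56
v2 passes through 2 substitutions, ending at center (1/2, -1/2), radius 1/64
v3 passes through 1 substitution, ending at center (-1/2, 1/2), radius 1/6


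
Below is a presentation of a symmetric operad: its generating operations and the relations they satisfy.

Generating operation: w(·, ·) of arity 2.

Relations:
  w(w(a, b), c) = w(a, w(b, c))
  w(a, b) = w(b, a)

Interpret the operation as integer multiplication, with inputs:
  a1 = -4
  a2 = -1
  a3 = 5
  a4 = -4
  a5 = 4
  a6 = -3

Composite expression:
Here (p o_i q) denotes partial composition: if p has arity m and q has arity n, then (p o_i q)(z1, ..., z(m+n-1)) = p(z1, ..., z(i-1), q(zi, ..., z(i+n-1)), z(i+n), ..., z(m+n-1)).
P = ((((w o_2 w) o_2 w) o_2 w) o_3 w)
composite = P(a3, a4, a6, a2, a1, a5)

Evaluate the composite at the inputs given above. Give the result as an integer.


w(a6, a2) = 3
w(a4, w(a6, a2)) = -12
w(w(a4, w(a6, a2)), a1) = 48
w(w(w(a4, w(a6, a2)), a1), a5) = 192
w(a3, w(w(w(a4, w(a6, a2)), a1), a5)) = 960

960


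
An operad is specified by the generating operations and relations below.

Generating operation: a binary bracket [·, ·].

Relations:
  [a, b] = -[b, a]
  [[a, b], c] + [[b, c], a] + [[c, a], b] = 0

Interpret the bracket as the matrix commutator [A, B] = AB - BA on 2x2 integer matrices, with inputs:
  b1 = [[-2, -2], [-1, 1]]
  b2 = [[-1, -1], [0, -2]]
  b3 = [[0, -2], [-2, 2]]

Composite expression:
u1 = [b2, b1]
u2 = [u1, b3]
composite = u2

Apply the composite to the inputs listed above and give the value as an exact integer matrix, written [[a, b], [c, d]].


[b2, b1] = [[1, -5], [1, -1]]
[[b2, b1], b3] = [[12, -14], [2, -12]]

[[12, -14], [2, -12]]
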